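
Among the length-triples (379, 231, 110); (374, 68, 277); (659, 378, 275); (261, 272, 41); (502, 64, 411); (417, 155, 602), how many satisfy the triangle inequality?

(110,231,379): 110+231 ≤ 379 → not valid
(68,277,374): 68+277 ≤ 374 → not valid
(275,378,659): 275+378 ≤ 659 → not valid
(41,261,272): 41+261 > 272 → valid
(64,411,502): 64+411 ≤ 502 → not valid
(155,417,602): 155+417 ≤ 602 → not valid
1 of the 6 triples forms a triangle.

1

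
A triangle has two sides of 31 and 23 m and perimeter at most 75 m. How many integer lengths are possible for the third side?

Triangle inequality: 8 < x < 54. Perimeter ≤ 75 gives x ≤ 75 − 31 − 23 = 21.
So 8 < x ≤ 21; integers 9 through 21: 13 values.

13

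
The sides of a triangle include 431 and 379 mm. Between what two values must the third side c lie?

52 < c < 810

By the triangle inequality, c must be less than 431 + 379 = 810 and greater than |431 − 379| = 52.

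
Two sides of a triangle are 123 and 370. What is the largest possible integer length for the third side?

The third side must be strictly less than 123 + 370 = 493.
The largest integer below 493 is 492.

492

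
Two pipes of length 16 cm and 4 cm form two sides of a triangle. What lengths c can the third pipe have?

12 < c < 20 (cm)

By the triangle inequality, c must be less than 16 + 4 = 20 and greater than |16 − 4| = 12.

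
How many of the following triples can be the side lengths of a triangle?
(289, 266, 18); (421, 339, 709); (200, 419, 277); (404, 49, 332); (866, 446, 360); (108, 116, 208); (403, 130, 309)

(18,266,289): 18+266 ≤ 289 → not valid
(339,421,709): 339+421 > 709 → valid
(200,277,419): 200+277 > 419 → valid
(49,332,404): 49+332 ≤ 404 → not valid
(360,446,866): 360+446 ≤ 866 → not valid
(108,116,208): 108+116 > 208 → valid
(130,309,403): 130+309 > 403 → valid
4 of the 7 triples form a triangle.

4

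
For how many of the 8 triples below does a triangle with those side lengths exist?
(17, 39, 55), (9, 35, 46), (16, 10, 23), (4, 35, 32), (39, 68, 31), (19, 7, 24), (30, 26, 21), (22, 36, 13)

(17,39,55): 17+39 > 55 → valid
(9,35,46): 9+35 ≤ 46 → not valid
(10,16,23): 10+16 > 23 → valid
(4,32,35): 4+32 > 35 → valid
(31,39,68): 31+39 > 68 → valid
(7,19,24): 7+19 > 24 → valid
(21,26,30): 21+26 > 30 → valid
(13,22,36): 13+22 ≤ 36 → not valid
6 of the 8 triples form a triangle.

6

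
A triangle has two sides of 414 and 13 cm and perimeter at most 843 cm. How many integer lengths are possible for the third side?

Triangle inequality: 401 < x < 427. Perimeter ≤ 843 gives x ≤ 843 − 414 − 13 = 416.
So 401 < x ≤ 416; integers 402 through 416: 15 values.

15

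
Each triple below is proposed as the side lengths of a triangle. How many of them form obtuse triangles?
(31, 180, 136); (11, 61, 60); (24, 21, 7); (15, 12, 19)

(31,180,136): 31+136 ≤ 180, not a triangle
(11,61,60): 11²+60² = 3721 = 61² → right
(24,21,7): 7²+21² = 490 < 576 = 24² → obtuse
(15,12,19): 12²+15² = 369 > 361 = 19² → acute
1 of the 4 is obtuse.

1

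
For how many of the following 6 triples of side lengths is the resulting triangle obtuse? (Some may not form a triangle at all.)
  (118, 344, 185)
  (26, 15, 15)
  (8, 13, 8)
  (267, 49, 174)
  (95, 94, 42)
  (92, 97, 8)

(118,344,185): 118+185 ≤ 344, not a triangle
(26,15,15): 15²+15² = 450 < 676 = 26² → obtuse
(8,13,8): 8²+8² = 128 < 169 = 13² → obtuse
(267,49,174): 49+174 ≤ 267, not a triangle
(95,94,42): 42²+94² = 10600 > 9025 = 95² → acute
(92,97,8): 8²+92² = 8528 < 9409 = 97² → obtuse
3 of the 6 are obtuse.

3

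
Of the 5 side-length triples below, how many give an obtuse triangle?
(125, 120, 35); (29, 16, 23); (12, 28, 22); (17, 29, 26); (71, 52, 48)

3

(125,120,35): 35²+120² = 15625 = 125² → right
(29,16,23): 16²+23² = 785 < 841 = 29² → obtuse
(12,28,22): 12²+22² = 628 < 784 = 28² → obtuse
(17,29,26): 17²+26² = 965 > 841 = 29² → acute
(71,52,48): 48²+52² = 5008 < 5041 = 71² → obtuse
3 of the 5 are obtuse.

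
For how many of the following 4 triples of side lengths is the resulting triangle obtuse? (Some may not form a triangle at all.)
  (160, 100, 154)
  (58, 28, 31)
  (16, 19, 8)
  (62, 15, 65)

3

(160,100,154): 100²+154² = 33716 > 25600 = 160² → acute
(58,28,31): 28²+31² = 1745 < 3364 = 58² → obtuse
(16,19,8): 8²+16² = 320 < 361 = 19² → obtuse
(62,15,65): 15²+62² = 4069 < 4225 = 65² → obtuse
3 of the 4 are obtuse.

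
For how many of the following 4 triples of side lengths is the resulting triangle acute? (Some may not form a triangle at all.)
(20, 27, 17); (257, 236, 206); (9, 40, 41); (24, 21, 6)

(20,27,17): 17²+20² = 689 < 729 = 27² → obtuse
(257,236,206): 206²+236² = 98132 > 66049 = 257² → acute
(9,40,41): 9²+40² = 1681 = 41² → right
(24,21,6): 6²+21² = 477 < 576 = 24² → obtuse
1 of the 4 is acute.

1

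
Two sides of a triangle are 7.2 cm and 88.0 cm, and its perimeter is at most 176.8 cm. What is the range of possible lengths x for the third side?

Triangle inequality alone gives 80.8 < x < 95.2.
The perimeter condition gives x ≤ 176.8 − 7.2 − 88.0 = 81.6.
Intersecting the two: 80.8 < x ≤ 81.6.

80.8 < x ≤ 81.6 cm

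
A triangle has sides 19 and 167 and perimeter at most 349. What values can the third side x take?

148 < x ≤ 163

Triangle inequality alone gives 148 < x < 186.
The perimeter condition gives x ≤ 349 − 19 − 167 = 163.
Intersecting the two: 148 < x ≤ 163.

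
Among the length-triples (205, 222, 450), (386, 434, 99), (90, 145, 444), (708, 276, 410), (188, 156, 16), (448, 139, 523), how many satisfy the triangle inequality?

2

(205,222,450): 205+222 ≤ 450 → not valid
(99,386,434): 99+386 > 434 → valid
(90,145,444): 90+145 ≤ 444 → not valid
(276,410,708): 276+410 ≤ 708 → not valid
(16,156,188): 16+156 ≤ 188 → not valid
(139,448,523): 139+448 > 523 → valid
2 of the 6 triples form a triangle.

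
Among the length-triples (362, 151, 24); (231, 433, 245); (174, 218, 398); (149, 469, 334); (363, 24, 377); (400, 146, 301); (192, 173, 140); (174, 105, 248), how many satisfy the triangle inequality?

(24,151,362): 24+151 ≤ 362 → not valid
(231,245,433): 231+245 > 433 → valid
(174,218,398): 174+218 ≤ 398 → not valid
(149,334,469): 149+334 > 469 → valid
(24,363,377): 24+363 > 377 → valid
(146,301,400): 146+301 > 400 → valid
(140,173,192): 140+173 > 192 → valid
(105,174,248): 105+174 > 248 → valid
6 of the 8 triples form a triangle.

6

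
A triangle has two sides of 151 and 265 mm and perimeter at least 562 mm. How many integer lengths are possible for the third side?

Triangle inequality: 114 < x < 416. Perimeter ≥ 562 gives x ≥ 562 − 151 − 265 = 146.
So 146 ≤ x < 416; integers 146 through 415: 270 values.

270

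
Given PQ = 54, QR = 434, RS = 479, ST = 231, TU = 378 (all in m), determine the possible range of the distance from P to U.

The maximum is all hops collinear in one direction: 54 + 434 + 479 + 231 + 378 = 1576.
The longest hop is 479; the others sum to 1097. Since 479 ≤ 1097, the path can fold back on itself completely, so the minimum distance is 0.

0 ≤ PU ≤ 1576 m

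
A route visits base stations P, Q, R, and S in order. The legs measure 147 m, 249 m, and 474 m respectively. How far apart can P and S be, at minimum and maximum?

78 ≤ PS ≤ 870 m

The maximum is all hops collinear in one direction: 147 + 249 + 474 = 870.
The longest hop is 474; the others sum to 396. Folding the others back against it leaves at least 474 − 396 = 78.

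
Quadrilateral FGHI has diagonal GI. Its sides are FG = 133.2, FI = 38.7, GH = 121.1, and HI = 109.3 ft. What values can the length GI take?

94.5 < GI < 171.9

From triangle FGI: |133.2 − 38.7| < GI < 133.2 + 38.7, i.e. 94.5 < GI < 171.9.
From triangle HGI: 11.8 < GI < 230.4.
Both must hold, so GI lies in the intersection.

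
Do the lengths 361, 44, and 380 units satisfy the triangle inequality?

Yes

The longest side is 380, and the other two sum to 405.
Since 405 > 380, the triangle inequality holds.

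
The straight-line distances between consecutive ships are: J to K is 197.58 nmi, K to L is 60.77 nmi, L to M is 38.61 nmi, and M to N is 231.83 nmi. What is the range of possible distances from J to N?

The maximum is all hops collinear in one direction: 197.58 + 60.77 + 38.61 + 231.83 = 528.79.
The longest hop is 231.83; the others sum to 296.96. Since 231.83 ≤ 296.96, the path can fold back on itself completely, so the minimum distance is 0.

0 ≤ JN ≤ 528.79 nmi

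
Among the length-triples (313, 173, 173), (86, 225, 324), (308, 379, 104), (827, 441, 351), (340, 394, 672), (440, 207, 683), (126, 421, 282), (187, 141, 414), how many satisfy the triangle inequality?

(173,173,313): 173+173 > 313 → valid
(86,225,324): 86+225 ≤ 324 → not valid
(104,308,379): 104+308 > 379 → valid
(351,441,827): 351+441 ≤ 827 → not valid
(340,394,672): 340+394 > 672 → valid
(207,440,683): 207+440 ≤ 683 → not valid
(126,282,421): 126+282 ≤ 421 → not valid
(141,187,414): 141+187 ≤ 414 → not valid
3 of the 8 triples form a triangle.

3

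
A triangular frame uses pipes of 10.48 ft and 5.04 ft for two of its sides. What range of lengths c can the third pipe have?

5.44 < c < 15.52

By the triangle inequality, c must be less than 10.48 + 5.04 = 15.52 and greater than |10.48 − 5.04| = 5.44.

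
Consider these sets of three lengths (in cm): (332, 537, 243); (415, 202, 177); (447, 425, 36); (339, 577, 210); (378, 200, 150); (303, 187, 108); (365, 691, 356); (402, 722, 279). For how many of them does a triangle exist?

(243,332,537): 243+332 > 537 → valid
(177,202,415): 177+202 ≤ 415 → not valid
(36,425,447): 36+425 > 447 → valid
(210,339,577): 210+339 ≤ 577 → not valid
(150,200,378): 150+200 ≤ 378 → not valid
(108,187,303): 108+187 ≤ 303 → not valid
(356,365,691): 356+365 > 691 → valid
(279,402,722): 279+402 ≤ 722 → not valid
3 of the 8 triples form a triangle.

3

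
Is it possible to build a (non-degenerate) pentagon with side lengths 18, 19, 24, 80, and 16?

For a pentagon, each side must be shorter than the sum of the others.
Here the longest side is 80, but the remaining 4 sides sum to only 77.

No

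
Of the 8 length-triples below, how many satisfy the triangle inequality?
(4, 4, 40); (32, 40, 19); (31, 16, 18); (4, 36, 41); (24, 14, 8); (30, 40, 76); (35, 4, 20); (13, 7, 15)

3

(4,4,40): 4+4 ≤ 40 → not valid
(19,32,40): 19+32 > 40 → valid
(16,18,31): 16+18 > 31 → valid
(4,36,41): 4+36 ≤ 41 → not valid
(8,14,24): 8+14 ≤ 24 → not valid
(30,40,76): 30+40 ≤ 76 → not valid
(4,20,35): 4+20 ≤ 35 → not valid
(7,13,15): 7+13 > 15 → valid
3 of the 8 triples form a triangle.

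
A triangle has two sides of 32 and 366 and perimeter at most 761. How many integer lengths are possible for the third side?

29

Triangle inequality: 334 < x < 398. Perimeter ≤ 761 gives x ≤ 761 − 32 − 366 = 363.
So 334 < x ≤ 363; integers 335 through 363: 29 values.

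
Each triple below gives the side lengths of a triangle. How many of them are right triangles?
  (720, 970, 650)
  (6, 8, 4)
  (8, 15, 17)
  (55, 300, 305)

3

(720,970,650): 650²+720² = 940900 = 970² → right
(6,8,4): 4²+6² = 52 < 64 = 8² → obtuse
(8,15,17): 8²+15² = 289 = 17² → right
(55,300,305): 55²+300² = 93025 = 305² → right
3 of the 4 are right.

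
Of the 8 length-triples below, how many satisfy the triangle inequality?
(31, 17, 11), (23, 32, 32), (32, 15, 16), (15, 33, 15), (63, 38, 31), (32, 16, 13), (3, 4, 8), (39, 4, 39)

3

(11,17,31): 11+17 ≤ 31 → not valid
(23,32,32): 23+32 > 32 → valid
(15,16,32): 15+16 ≤ 32 → not valid
(15,15,33): 15+15 ≤ 33 → not valid
(31,38,63): 31+38 > 63 → valid
(13,16,32): 13+16 ≤ 32 → not valid
(3,4,8): 3+4 ≤ 8 → not valid
(4,39,39): 4+39 > 39 → valid
3 of the 8 triples form a triangle.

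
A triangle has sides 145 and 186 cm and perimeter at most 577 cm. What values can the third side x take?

Triangle inequality alone gives 41 < x < 331.
The perimeter condition gives x ≤ 577 − 145 − 186 = 246.
Intersecting the two: 41 < x ≤ 246.

41 < x ≤ 246 cm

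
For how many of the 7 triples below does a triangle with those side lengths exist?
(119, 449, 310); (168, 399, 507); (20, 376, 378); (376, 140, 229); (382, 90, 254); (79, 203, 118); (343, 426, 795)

(119,310,449): 119+310 ≤ 449 → not valid
(168,399,507): 168+399 > 507 → valid
(20,376,378): 20+376 > 378 → valid
(140,229,376): 140+229 ≤ 376 → not valid
(90,254,382): 90+254 ≤ 382 → not valid
(79,118,203): 79+118 ≤ 203 → not valid
(343,426,795): 343+426 ≤ 795 → not valid
2 of the 7 triples form a triangle.

2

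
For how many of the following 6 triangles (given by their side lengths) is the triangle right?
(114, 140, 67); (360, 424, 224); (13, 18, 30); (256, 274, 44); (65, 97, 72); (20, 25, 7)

(114,140,67): 67²+114² = 17485 < 19600 = 140² → obtuse
(360,424,224): 224²+360² = 179776 = 424² → right
(13,18,30): 13²+18² = 493 < 900 = 30² → obtuse
(256,274,44): 44²+256² = 67472 < 75076 = 274² → obtuse
(65,97,72): 65²+72² = 9409 = 97² → right
(20,25,7): 7²+20² = 449 < 625 = 25² → obtuse
2 of the 6 are right.

2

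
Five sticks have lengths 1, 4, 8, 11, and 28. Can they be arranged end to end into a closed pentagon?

No

For a pentagon, each side must be shorter than the sum of the others.
Here the longest side is 28, but the remaining 4 sides sum to only 24.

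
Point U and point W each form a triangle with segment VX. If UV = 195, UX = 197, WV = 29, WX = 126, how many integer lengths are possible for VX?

From triangle UVX: 2 < VX < 392.
From triangle WVX: 97 < VX < 155.
Intersection: 97 < VX < 155, so integers 98 through 154: 57 values.

57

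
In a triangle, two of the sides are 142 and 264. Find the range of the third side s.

122 < s < 406

By the triangle inequality, s must be less than 142 + 264 = 406 and greater than |142 − 264| = 122.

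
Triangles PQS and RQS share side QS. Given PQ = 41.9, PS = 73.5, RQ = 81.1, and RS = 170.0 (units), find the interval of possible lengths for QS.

88.9 < QS < 115.4

From triangle PQS: |41.9 − 73.5| < QS < 41.9 + 73.5, i.e. 31.6 < QS < 115.4.
From triangle RQS: 88.9 < QS < 251.1.
Both must hold, so QS lies in the intersection.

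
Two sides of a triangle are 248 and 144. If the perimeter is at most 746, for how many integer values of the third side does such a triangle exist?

250

Triangle inequality: 104 < x < 392. Perimeter ≤ 746 gives x ≤ 746 − 248 − 144 = 354.
So 104 < x ≤ 354; integers 105 through 354: 250 values.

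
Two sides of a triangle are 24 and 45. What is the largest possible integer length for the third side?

68

The third side must be strictly less than 24 + 45 = 69.
The largest integer below 69 is 68.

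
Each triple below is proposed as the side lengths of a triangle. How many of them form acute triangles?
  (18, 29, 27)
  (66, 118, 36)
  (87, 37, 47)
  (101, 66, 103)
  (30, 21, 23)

(18,29,27): 18²+27² = 1053 > 841 = 29² → acute
(66,118,36): 36+66 ≤ 118, not a triangle
(87,37,47): 37+47 ≤ 87, not a triangle
(101,66,103): 66²+101² = 14557 > 10609 = 103² → acute
(30,21,23): 21²+23² = 970 > 900 = 30² → acute
3 of the 5 are acute.

3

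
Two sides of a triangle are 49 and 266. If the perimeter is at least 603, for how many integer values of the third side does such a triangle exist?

27

Triangle inequality: 217 < x < 315. Perimeter ≥ 603 gives x ≥ 603 − 49 − 266 = 288.
So 288 ≤ x < 315; integers 288 through 314: 27 values.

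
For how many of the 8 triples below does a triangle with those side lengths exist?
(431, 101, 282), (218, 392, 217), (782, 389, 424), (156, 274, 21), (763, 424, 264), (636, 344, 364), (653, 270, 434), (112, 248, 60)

(101,282,431): 101+282 ≤ 431 → not valid
(217,218,392): 217+218 > 392 → valid
(389,424,782): 389+424 > 782 → valid
(21,156,274): 21+156 ≤ 274 → not valid
(264,424,763): 264+424 ≤ 763 → not valid
(344,364,636): 344+364 > 636 → valid
(270,434,653): 270+434 > 653 → valid
(60,112,248): 60+112 ≤ 248 → not valid
4 of the 8 triples form a triangle.

4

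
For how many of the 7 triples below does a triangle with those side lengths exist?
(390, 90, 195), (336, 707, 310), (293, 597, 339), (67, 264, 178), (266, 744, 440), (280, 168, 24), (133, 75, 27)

(90,195,390): 90+195 ≤ 390 → not valid
(310,336,707): 310+336 ≤ 707 → not valid
(293,339,597): 293+339 > 597 → valid
(67,178,264): 67+178 ≤ 264 → not valid
(266,440,744): 266+440 ≤ 744 → not valid
(24,168,280): 24+168 ≤ 280 → not valid
(27,75,133): 27+75 ≤ 133 → not valid
1 of the 7 triples forms a triangle.

1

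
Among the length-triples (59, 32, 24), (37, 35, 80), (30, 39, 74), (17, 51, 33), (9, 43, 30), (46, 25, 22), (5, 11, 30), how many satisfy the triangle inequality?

(24,32,59): 24+32 ≤ 59 → not valid
(35,37,80): 35+37 ≤ 80 → not valid
(30,39,74): 30+39 ≤ 74 → not valid
(17,33,51): 17+33 ≤ 51 → not valid
(9,30,43): 9+30 ≤ 43 → not valid
(22,25,46): 22+25 > 46 → valid
(5,11,30): 5+11 ≤ 30 → not valid
1 of the 7 triples forms a triangle.

1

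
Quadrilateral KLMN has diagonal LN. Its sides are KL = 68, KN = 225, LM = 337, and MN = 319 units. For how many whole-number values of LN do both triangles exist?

From triangle KLN: 157 < LN < 293.
From triangle MLN: 18 < LN < 656.
Intersection: 157 < LN < 293, so integers 158 through 292: 135 values.

135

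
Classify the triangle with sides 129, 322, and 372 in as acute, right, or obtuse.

Compare the square of the longest side to the sum of squares of the other two: 129² + 322² = 120325 < 138384 = 372².

obtuse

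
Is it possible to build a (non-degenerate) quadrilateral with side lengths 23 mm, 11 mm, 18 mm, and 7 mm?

A quadrilateral exists iff every side is shorter than the sum of the others — equivalently, the longest side is less than the sum of the rest.
Longest side 23 < 36 (sum of the remaining 3), so yes.

Yes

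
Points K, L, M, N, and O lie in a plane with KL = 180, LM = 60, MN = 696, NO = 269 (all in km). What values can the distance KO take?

187 ≤ KO ≤ 1205 km

The maximum is all hops collinear in one direction: 180 + 60 + 696 + 269 = 1205.
The longest hop is 696; the others sum to 509. Folding the others back against it leaves at least 696 − 509 = 187.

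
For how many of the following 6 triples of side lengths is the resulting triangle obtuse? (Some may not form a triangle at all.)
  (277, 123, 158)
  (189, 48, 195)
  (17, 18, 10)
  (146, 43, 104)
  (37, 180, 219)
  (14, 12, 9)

(277,123,158): 123²+158² = 40093 < 76729 = 277² → obtuse
(189,48,195): 48²+189² = 38025 = 195² → right
(17,18,10): 10²+17² = 389 > 324 = 18² → acute
(146,43,104): 43²+104² = 12665 < 21316 = 146² → obtuse
(37,180,219): 37+180 ≤ 219, not a triangle
(14,12,9): 9²+12² = 225 > 196 = 14² → acute
2 of the 6 are obtuse.

2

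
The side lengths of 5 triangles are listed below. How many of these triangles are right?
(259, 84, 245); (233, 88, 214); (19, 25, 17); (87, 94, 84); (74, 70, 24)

(259,84,245): 84²+245² = 67081 = 259² → right
(233,88,214): 88²+214² = 53540 < 54289 = 233² → obtuse
(19,25,17): 17²+19² = 650 > 625 = 25² → acute
(87,94,84): 84²+87² = 14625 > 8836 = 94² → acute
(74,70,24): 24²+70² = 5476 = 74² → right
2 of the 5 are right.

2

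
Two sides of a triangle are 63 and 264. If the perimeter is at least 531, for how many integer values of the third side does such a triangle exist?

Triangle inequality: 201 < x < 327. Perimeter ≥ 531 gives x ≥ 531 − 63 − 264 = 204.
So 204 ≤ x < 327; integers 204 through 326: 123 values.

123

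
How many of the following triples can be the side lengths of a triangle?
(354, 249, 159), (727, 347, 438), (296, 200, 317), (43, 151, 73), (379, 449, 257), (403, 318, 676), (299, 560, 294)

(159,249,354): 159+249 > 354 → valid
(347,438,727): 347+438 > 727 → valid
(200,296,317): 200+296 > 317 → valid
(43,73,151): 43+73 ≤ 151 → not valid
(257,379,449): 257+379 > 449 → valid
(318,403,676): 318+403 > 676 → valid
(294,299,560): 294+299 > 560 → valid
6 of the 7 triples form a triangle.

6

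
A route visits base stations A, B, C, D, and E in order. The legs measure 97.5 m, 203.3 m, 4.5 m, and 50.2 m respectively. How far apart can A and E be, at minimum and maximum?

51.1 ≤ AE ≤ 355.5 m

The maximum is all hops collinear in one direction: 97.5 + 203.3 + 4.5 + 50.2 = 355.5.
The longest hop is 203.3; the others sum to 152.2. Folding the others back against it leaves at least 203.3 − 152.2 = 51.1.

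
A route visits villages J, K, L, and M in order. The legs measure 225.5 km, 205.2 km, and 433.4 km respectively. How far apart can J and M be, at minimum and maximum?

The maximum is all hops collinear in one direction: 225.5 + 205.2 + 433.4 = 864.1.
The longest hop is 433.4; the others sum to 430.7. Folding the others back against it leaves at least 433.4 − 430.7 = 2.7.

2.7 ≤ JM ≤ 864.1 km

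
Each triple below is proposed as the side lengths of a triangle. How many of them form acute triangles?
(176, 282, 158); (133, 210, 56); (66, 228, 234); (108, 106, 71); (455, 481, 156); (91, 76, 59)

3

(176,282,158): 158²+176² = 55940 < 79524 = 282² → obtuse
(133,210,56): 56+133 ≤ 210, not a triangle
(66,228,234): 66²+228² = 56340 > 54756 = 234² → acute
(108,106,71): 71²+106² = 16277 > 11664 = 108² → acute
(455,481,156): 156²+455² = 231361 = 481² → right
(91,76,59): 59²+76² = 9257 > 8281 = 91² → acute
3 of the 6 are acute.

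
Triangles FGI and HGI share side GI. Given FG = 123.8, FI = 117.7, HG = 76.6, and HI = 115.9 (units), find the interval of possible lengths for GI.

From triangle FGI: |123.8 − 117.7| < GI < 123.8 + 117.7, i.e. 6.1 < GI < 241.5.
From triangle HGI: 39.3 < GI < 192.5.
Both must hold, so GI lies in the intersection.

39.3 < GI < 192.5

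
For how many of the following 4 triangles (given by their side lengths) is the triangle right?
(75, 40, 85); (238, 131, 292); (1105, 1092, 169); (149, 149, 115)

2

(75,40,85): 40²+75² = 7225 = 85² → right
(238,131,292): 131²+238² = 73805 < 85264 = 292² → obtuse
(1105,1092,169): 169²+1092² = 1221025 = 1105² → right
(149,149,115): 115²+149² = 35426 > 22201 = 149² → acute
2 of the 4 are right.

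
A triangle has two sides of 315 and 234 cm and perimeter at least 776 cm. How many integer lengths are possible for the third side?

Triangle inequality: 81 < x < 549. Perimeter ≥ 776 gives x ≥ 776 − 315 − 234 = 227.
So 227 ≤ x < 549; integers 227 through 548: 322 values.

322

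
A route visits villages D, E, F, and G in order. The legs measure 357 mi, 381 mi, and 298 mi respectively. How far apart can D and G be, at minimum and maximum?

0 ≤ DG ≤ 1036 mi

The maximum is all hops collinear in one direction: 357 + 381 + 298 = 1036.
The longest hop is 381; the others sum to 655. Since 381 ≤ 655, the path can fold back on itself completely, so the minimum distance is 0.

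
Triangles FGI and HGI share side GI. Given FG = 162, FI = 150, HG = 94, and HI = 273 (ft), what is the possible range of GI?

179 < GI < 312

From triangle FGI: |162 − 150| < GI < 162 + 150, i.e. 12 < GI < 312.
From triangle HGI: 179 < GI < 367.
Both must hold, so GI lies in the intersection.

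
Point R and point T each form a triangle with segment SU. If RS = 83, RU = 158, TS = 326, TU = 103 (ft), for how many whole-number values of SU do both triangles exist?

17

From triangle RSU: 75 < SU < 241.
From triangle TSU: 223 < SU < 429.
Intersection: 223 < SU < 241, so integers 224 through 240: 17 values.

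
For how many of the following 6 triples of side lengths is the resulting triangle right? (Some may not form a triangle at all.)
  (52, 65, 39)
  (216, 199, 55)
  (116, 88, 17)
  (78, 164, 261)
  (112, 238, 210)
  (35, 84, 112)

(52,65,39): 39²+52² = 4225 = 65² → right
(216,199,55): 55²+199² = 42626 < 46656 = 216² → obtuse
(116,88,17): 17+88 ≤ 116, not a triangle
(78,164,261): 78+164 ≤ 261, not a triangle
(112,238,210): 112²+210² = 56644 = 238² → right
(35,84,112): 35²+84² = 8281 < 12544 = 112² → obtuse
2 of the 6 are right.

2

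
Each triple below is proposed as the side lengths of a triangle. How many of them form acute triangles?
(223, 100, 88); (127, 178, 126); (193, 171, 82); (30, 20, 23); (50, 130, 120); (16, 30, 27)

(223,100,88): 88+100 ≤ 223, not a triangle
(127,178,126): 126²+127² = 32005 > 31684 = 178² → acute
(193,171,82): 82²+171² = 35965 < 37249 = 193² → obtuse
(30,20,23): 20²+23² = 929 > 900 = 30² → acute
(50,130,120): 50²+120² = 16900 = 130² → right
(16,30,27): 16²+27² = 985 > 900 = 30² → acute
3 of the 6 are acute.

3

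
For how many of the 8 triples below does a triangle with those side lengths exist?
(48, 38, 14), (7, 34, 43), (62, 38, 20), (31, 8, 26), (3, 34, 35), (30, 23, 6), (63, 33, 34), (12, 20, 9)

(14,38,48): 14+38 > 48 → valid
(7,34,43): 7+34 ≤ 43 → not valid
(20,38,62): 20+38 ≤ 62 → not valid
(8,26,31): 8+26 > 31 → valid
(3,34,35): 3+34 > 35 → valid
(6,23,30): 6+23 ≤ 30 → not valid
(33,34,63): 33+34 > 63 → valid
(9,12,20): 9+12 > 20 → valid
5 of the 8 triples form a triangle.

5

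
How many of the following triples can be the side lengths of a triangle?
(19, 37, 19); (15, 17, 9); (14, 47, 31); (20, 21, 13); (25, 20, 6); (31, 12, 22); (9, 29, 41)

5

(19,19,37): 19+19 > 37 → valid
(9,15,17): 9+15 > 17 → valid
(14,31,47): 14+31 ≤ 47 → not valid
(13,20,21): 13+20 > 21 → valid
(6,20,25): 6+20 > 25 → valid
(12,22,31): 12+22 > 31 → valid
(9,29,41): 9+29 ≤ 41 → not valid
5 of the 7 triples form a triangle.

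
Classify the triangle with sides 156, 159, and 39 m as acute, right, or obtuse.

acute

Compare the square of the longest side to the sum of squares of the other two: 39² + 156² = 25857 > 25281 = 159².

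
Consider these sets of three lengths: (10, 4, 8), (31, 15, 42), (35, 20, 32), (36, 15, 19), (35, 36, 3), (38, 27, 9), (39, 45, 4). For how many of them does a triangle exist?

(4,8,10): 4+8 > 10 → valid
(15,31,42): 15+31 > 42 → valid
(20,32,35): 20+32 > 35 → valid
(15,19,36): 15+19 ≤ 36 → not valid
(3,35,36): 3+35 > 36 → valid
(9,27,38): 9+27 ≤ 38 → not valid
(4,39,45): 4+39 ≤ 45 → not valid
4 of the 7 triples form a triangle.

4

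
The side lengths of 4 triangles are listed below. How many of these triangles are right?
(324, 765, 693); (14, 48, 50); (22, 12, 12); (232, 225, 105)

(324,765,693): 324²+693² = 585225 = 765² → right
(14,48,50): 14²+48² = 2500 = 50² → right
(22,12,12): 12²+12² = 288 < 484 = 22² → obtuse
(232,225,105): 105²+225² = 61650 > 53824 = 232² → acute
2 of the 4 are right.

2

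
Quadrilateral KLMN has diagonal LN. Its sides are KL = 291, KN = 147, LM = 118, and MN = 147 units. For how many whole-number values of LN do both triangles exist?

From triangle KLN: 144 < LN < 438.
From triangle MLN: 29 < LN < 265.
Intersection: 144 < LN < 265, so integers 145 through 264: 120 values.

120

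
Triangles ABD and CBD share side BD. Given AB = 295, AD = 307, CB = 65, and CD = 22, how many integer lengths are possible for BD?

43

From triangle ABD: 12 < BD < 602.
From triangle CBD: 43 < BD < 87.
Intersection: 43 < BD < 87, so integers 44 through 86: 43 values.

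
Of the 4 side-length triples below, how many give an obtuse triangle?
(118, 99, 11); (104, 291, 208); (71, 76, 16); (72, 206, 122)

(118,99,11): 11+99 ≤ 118, not a triangle
(104,291,208): 104²+208² = 54080 < 84681 = 291² → obtuse
(71,76,16): 16²+71² = 5297 < 5776 = 76² → obtuse
(72,206,122): 72+122 ≤ 206, not a triangle
2 of the 4 are obtuse.

2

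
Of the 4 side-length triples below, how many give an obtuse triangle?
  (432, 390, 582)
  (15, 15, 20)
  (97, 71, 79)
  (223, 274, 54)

(432,390,582): 390²+432² = 338724 = 582² → right
(15,15,20): 15²+15² = 450 > 400 = 20² → acute
(97,71,79): 71²+79² = 11282 > 9409 = 97² → acute
(223,274,54): 54²+223² = 52645 < 75076 = 274² → obtuse
1 of the 4 is obtuse.

1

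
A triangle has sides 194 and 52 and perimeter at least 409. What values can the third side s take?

Triangle inequality alone gives 142 < s < 246.
The perimeter condition gives s ≥ 409 − 194 − 52 = 163.
Intersecting the two: 163 ≤ s < 246.

163 ≤ s < 246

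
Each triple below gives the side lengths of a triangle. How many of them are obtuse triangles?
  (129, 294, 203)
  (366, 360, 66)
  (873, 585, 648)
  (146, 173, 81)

(129,294,203): 129²+203² = 57850 < 86436 = 294² → obtuse
(366,360,66): 66²+360² = 133956 = 366² → right
(873,585,648): 585²+648² = 762129 = 873² → right
(146,173,81): 81²+146² = 27877 < 29929 = 173² → obtuse
2 of the 4 are obtuse.

2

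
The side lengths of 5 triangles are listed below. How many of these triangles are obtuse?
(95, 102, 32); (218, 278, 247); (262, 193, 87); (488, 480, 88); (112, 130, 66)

2

(95,102,32): 32²+95² = 10049 < 10404 = 102² → obtuse
(218,278,247): 218²+247² = 108533 > 77284 = 278² → acute
(262,193,87): 87²+193² = 44818 < 68644 = 262² → obtuse
(488,480,88): 88²+480² = 238144 = 488² → right
(112,130,66): 66²+112² = 16900 = 130² → right
2 of the 5 are obtuse.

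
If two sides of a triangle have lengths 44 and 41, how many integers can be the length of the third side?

The third side lies in the open interval (3, 85).
Integers from 4 to 84 inclusive: 84 − 4 + 1 = 81.

81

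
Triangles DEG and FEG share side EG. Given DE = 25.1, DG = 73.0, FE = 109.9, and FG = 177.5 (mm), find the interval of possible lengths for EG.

67.6 < EG < 98.1

From triangle DEG: |25.1 − 73.0| < EG < 25.1 + 73.0, i.e. 47.9 < EG < 98.1.
From triangle FEG: 67.6 < EG < 287.4.
Both must hold, so EG lies in the intersection.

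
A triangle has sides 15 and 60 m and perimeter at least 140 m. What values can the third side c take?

65 ≤ c < 75

Triangle inequality alone gives 45 < c < 75.
The perimeter condition gives c ≥ 140 − 15 − 60 = 65.
Intersecting the two: 65 ≤ c < 75.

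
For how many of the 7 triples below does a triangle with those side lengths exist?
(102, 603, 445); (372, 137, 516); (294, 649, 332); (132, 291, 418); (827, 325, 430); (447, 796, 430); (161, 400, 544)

(102,445,603): 102+445 ≤ 603 → not valid
(137,372,516): 137+372 ≤ 516 → not valid
(294,332,649): 294+332 ≤ 649 → not valid
(132,291,418): 132+291 > 418 → valid
(325,430,827): 325+430 ≤ 827 → not valid
(430,447,796): 430+447 > 796 → valid
(161,400,544): 161+400 > 544 → valid
3 of the 7 triples form a triangle.

3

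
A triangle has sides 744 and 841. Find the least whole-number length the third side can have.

98

The third side must be strictly greater than |744 − 841| = 97.
The smallest integer above 97 is 98.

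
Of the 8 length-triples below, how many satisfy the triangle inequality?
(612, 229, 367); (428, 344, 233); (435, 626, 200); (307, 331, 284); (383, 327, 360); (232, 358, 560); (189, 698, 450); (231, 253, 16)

5

(229,367,612): 229+367 ≤ 612 → not valid
(233,344,428): 233+344 > 428 → valid
(200,435,626): 200+435 > 626 → valid
(284,307,331): 284+307 > 331 → valid
(327,360,383): 327+360 > 383 → valid
(232,358,560): 232+358 > 560 → valid
(189,450,698): 189+450 ≤ 698 → not valid
(16,231,253): 16+231 ≤ 253 → not valid
5 of the 8 triples form a triangle.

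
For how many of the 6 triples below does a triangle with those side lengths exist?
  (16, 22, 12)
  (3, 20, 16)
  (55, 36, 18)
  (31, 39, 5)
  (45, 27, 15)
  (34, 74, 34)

1

(12,16,22): 12+16 > 22 → valid
(3,16,20): 3+16 ≤ 20 → not valid
(18,36,55): 18+36 ≤ 55 → not valid
(5,31,39): 5+31 ≤ 39 → not valid
(15,27,45): 15+27 ≤ 45 → not valid
(34,34,74): 34+34 ≤ 74 → not valid
1 of the 6 triples forms a triangle.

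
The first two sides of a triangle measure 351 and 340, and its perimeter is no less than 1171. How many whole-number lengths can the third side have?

Triangle inequality: 11 < x < 691. Perimeter ≥ 1171 gives x ≥ 1171 − 351 − 340 = 480.
So 480 ≤ x < 691; integers 480 through 690: 211 values.

211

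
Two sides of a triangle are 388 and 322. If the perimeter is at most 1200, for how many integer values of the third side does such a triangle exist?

424

Triangle inequality: 66 < x < 710. Perimeter ≤ 1200 gives x ≤ 1200 − 388 − 322 = 490.
So 66 < x ≤ 490; integers 67 through 490: 424 values.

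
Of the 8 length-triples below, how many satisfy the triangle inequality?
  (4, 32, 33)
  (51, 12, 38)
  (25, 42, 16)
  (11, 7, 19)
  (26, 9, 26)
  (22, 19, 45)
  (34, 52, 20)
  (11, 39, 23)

(4,32,33): 4+32 > 33 → valid
(12,38,51): 12+38 ≤ 51 → not valid
(16,25,42): 16+25 ≤ 42 → not valid
(7,11,19): 7+11 ≤ 19 → not valid
(9,26,26): 9+26 > 26 → valid
(19,22,45): 19+22 ≤ 45 → not valid
(20,34,52): 20+34 > 52 → valid
(11,23,39): 11+23 ≤ 39 → not valid
3 of the 8 triples form a triangle.

3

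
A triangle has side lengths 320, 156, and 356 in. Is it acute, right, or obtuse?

Compare the square of the longest side to the sum of squares of the other two: 156² + 320² = 126736 = 356².

right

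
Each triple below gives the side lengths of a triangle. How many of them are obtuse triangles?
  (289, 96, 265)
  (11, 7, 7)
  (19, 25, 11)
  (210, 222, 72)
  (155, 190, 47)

(289,96,265): 96²+265² = 79441 < 83521 = 289² → obtuse
(11,7,7): 7²+7² = 98 < 121 = 11² → obtuse
(19,25,11): 11²+19² = 482 < 625 = 25² → obtuse
(210,222,72): 72²+210² = 49284 = 222² → right
(155,190,47): 47²+155² = 26234 < 36100 = 190² → obtuse
4 of the 5 are obtuse.

4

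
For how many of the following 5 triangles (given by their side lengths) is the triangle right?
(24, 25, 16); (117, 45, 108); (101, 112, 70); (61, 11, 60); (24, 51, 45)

3

(24,25,16): 16²+24² = 832 > 625 = 25² → acute
(117,45,108): 45²+108² = 13689 = 117² → right
(101,112,70): 70²+101² = 15101 > 12544 = 112² → acute
(61,11,60): 11²+60² = 3721 = 61² → right
(24,51,45): 24²+45² = 2601 = 51² → right
3 of the 5 are right.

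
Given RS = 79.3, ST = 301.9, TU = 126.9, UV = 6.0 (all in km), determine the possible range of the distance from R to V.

The maximum is all hops collinear in one direction: 79.3 + 301.9 + 126.9 + 6.0 = 514.1.
The longest hop is 301.9; the others sum to 212.2. Folding the others back against it leaves at least 301.9 − 212.2 = 89.7.

89.7 ≤ RV ≤ 514.1 km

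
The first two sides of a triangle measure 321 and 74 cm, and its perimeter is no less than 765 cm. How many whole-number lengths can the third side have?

Triangle inequality: 247 < x < 395. Perimeter ≥ 765 gives x ≥ 765 − 321 − 74 = 370.
So 370 ≤ x < 395; integers 370 through 394: 25 values.

25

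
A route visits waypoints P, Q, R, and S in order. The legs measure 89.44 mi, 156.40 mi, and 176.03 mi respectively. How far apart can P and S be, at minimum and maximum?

The maximum is all hops collinear in one direction: 89.44 + 156.40 + 176.03 = 421.87.
The longest hop is 176.03; the others sum to 245.84. Since 176.03 ≤ 245.84, the path can fold back on itself completely, so the minimum distance is 0.

0 ≤ PS ≤ 421.87 mi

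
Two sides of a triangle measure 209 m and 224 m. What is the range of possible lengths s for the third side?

By the triangle inequality, s must be less than 209 + 224 = 433 and greater than |209 − 224| = 15.

15 < s < 433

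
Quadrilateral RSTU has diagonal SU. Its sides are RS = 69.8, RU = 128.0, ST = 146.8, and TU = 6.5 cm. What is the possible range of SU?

From triangle RSU: |69.8 − 128.0| < SU < 69.8 + 128.0, i.e. 58.2 < SU < 197.8.
From triangle TSU: 140.3 < SU < 153.3.
Both must hold, so SU lies in the intersection.

140.3 < SU < 153.3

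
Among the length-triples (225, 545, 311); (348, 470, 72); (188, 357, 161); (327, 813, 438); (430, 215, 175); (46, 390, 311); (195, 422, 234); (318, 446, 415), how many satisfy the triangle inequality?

(225,311,545): 225+311 ≤ 545 → not valid
(72,348,470): 72+348 ≤ 470 → not valid
(161,188,357): 161+188 ≤ 357 → not valid
(327,438,813): 327+438 ≤ 813 → not valid
(175,215,430): 175+215 ≤ 430 → not valid
(46,311,390): 46+311 ≤ 390 → not valid
(195,234,422): 195+234 > 422 → valid
(318,415,446): 318+415 > 446 → valid
2 of the 8 triples form a triangle.

2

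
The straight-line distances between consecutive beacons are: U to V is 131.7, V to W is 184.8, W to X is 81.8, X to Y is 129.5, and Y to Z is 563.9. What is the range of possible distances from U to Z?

36.1 ≤ UZ ≤ 1091.7

The maximum is all hops collinear in one direction: 131.7 + 184.8 + 81.8 + 129.5 + 563.9 = 1091.7.
The longest hop is 563.9; the others sum to 527.8. Folding the others back against it leaves at least 563.9 − 527.8 = 36.1.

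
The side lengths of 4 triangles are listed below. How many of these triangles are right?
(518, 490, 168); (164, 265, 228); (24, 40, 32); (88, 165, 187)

3

(518,490,168): 168²+490² = 268324 = 518² → right
(164,265,228): 164²+228² = 78880 > 70225 = 265² → acute
(24,40,32): 24²+32² = 1600 = 40² → right
(88,165,187): 88²+165² = 34969 = 187² → right
3 of the 4 are right.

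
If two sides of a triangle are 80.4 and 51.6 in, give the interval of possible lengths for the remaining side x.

By the triangle inequality, x must be less than 80.4 + 51.6 = 132.0 and greater than |80.4 − 51.6| = 28.8.

28.8 < x < 132.0 (in)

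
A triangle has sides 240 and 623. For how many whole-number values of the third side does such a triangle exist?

The third side lies in the open interval (383, 863).
Integers from 384 to 862 inclusive: 862 − 384 + 1 = 479.

479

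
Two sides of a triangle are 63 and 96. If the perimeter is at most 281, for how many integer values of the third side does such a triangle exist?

89

Triangle inequality: 33 < x < 159. Perimeter ≤ 281 gives x ≤ 281 − 63 − 96 = 122.
So 33 < x ≤ 122; integers 34 through 122: 89 values.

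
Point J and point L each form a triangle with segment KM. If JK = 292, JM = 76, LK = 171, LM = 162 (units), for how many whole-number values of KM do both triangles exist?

116

From triangle JKM: 216 < KM < 368.
From triangle LKM: 9 < KM < 333.
Intersection: 216 < KM < 333, so integers 217 through 332: 116 values.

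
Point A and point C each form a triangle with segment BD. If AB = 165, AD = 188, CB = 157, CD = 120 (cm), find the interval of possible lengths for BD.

From triangle ABD: |165 − 188| < BD < 165 + 188, i.e. 23 < BD < 353.
From triangle CBD: 37 < BD < 277.
Both must hold, so BD lies in the intersection.

37 < BD < 277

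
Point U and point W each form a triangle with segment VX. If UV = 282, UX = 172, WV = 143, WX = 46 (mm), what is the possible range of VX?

From triangle UVX: |282 − 172| < VX < 282 + 172, i.e. 110 < VX < 454.
From triangle WVX: 97 < VX < 189.
Both must hold, so VX lies in the intersection.

110 < VX < 189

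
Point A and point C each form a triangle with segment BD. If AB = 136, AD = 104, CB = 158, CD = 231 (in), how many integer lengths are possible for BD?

166

From triangle ABD: 32 < BD < 240.
From triangle CBD: 73 < BD < 389.
Intersection: 73 < BD < 240, so integers 74 through 239: 166 values.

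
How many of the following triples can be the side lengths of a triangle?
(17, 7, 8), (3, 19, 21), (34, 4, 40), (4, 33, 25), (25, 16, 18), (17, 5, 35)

(7,8,17): 7+8 ≤ 17 → not valid
(3,19,21): 3+19 > 21 → valid
(4,34,40): 4+34 ≤ 40 → not valid
(4,25,33): 4+25 ≤ 33 → not valid
(16,18,25): 16+18 > 25 → valid
(5,17,35): 5+17 ≤ 35 → not valid
2 of the 6 triples form a triangle.

2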